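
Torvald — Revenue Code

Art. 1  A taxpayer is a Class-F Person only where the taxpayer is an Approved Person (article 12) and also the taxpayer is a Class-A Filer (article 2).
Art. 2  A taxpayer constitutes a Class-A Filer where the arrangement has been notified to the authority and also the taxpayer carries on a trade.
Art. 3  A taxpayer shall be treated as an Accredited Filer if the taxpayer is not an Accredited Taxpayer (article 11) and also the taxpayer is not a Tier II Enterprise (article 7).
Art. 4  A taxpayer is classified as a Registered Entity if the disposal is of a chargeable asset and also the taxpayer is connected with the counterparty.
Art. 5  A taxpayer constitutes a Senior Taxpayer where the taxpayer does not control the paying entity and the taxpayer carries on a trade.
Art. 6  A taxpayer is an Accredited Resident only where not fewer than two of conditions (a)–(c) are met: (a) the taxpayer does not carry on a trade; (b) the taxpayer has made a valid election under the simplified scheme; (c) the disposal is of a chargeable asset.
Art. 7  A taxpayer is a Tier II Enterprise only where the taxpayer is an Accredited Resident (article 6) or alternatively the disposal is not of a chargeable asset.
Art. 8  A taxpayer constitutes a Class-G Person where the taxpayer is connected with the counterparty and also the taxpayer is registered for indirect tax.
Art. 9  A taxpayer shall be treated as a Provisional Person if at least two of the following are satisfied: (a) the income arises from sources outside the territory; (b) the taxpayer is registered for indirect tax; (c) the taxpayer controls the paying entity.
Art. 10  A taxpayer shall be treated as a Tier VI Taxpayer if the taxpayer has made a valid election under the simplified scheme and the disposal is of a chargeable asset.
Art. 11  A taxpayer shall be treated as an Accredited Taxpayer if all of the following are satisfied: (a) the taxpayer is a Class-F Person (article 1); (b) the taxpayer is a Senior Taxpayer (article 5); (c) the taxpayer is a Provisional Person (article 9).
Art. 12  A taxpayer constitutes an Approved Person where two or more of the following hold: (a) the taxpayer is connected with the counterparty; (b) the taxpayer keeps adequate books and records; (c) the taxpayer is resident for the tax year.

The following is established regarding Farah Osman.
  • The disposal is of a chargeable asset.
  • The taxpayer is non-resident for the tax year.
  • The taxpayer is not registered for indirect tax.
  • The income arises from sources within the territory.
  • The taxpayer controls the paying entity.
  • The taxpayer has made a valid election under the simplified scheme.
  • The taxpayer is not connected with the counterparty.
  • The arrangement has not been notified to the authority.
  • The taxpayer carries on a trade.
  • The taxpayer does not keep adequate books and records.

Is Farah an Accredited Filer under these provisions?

No

article 12 — Approved Person: the taxpayer is connected with the counterparty? no; the taxpayer keeps adequate books and records? no; the taxpayer is resident for the tax year? no — 0 of 3 hold (need ≥2) → not satisfied.
article 2 — Class-A Filer: [the arrangement has been notified to the authority? no] AND [the taxpayer carries on a trade? yes] → not satisfied.
article 1 — Class-F Person: [Approved Person (article 12)? no] AND [Class-A Filer (article 2)? no] → not satisfied.
article 5 — Senior Taxpayer: [the taxpayer does not control the paying entity? no] AND [the taxpayer carries on a trade? yes] → not satisfied.
article 9 — Provisional Person: the income arises from sources outside the territory? no; the taxpayer is registered for indirect tax? no; the taxpayer controls the paying entity? yes — 1 of 3 hold (need ≥2) → not satisfied.
article 11 — Accredited Taxpayer: [Class-F Person (article 1)? no] AND [Senior Taxpayer (article 5)? no] AND [Provisional Person (article 9)? no] → not satisfied.
article 6 — Accredited Resident: the taxpayer does not carry on a trade? no; the taxpayer has made a valid election under the simplified scheme? yes; the disposal is of a chargeable asset? yes — 2 of 3 hold (need ≥2) → satisfied.
article 7 — Tier II Enterprise: [Accredited Resident (article 6)? yes] OR [the disposal is not of a chargeable asset? no] → satisfied.
article 3 — Accredited Filer: [not an Accredited Taxpayer (article 11)? yes] AND [not a Tier II Enterprise (article 7)? no] → not satisfied.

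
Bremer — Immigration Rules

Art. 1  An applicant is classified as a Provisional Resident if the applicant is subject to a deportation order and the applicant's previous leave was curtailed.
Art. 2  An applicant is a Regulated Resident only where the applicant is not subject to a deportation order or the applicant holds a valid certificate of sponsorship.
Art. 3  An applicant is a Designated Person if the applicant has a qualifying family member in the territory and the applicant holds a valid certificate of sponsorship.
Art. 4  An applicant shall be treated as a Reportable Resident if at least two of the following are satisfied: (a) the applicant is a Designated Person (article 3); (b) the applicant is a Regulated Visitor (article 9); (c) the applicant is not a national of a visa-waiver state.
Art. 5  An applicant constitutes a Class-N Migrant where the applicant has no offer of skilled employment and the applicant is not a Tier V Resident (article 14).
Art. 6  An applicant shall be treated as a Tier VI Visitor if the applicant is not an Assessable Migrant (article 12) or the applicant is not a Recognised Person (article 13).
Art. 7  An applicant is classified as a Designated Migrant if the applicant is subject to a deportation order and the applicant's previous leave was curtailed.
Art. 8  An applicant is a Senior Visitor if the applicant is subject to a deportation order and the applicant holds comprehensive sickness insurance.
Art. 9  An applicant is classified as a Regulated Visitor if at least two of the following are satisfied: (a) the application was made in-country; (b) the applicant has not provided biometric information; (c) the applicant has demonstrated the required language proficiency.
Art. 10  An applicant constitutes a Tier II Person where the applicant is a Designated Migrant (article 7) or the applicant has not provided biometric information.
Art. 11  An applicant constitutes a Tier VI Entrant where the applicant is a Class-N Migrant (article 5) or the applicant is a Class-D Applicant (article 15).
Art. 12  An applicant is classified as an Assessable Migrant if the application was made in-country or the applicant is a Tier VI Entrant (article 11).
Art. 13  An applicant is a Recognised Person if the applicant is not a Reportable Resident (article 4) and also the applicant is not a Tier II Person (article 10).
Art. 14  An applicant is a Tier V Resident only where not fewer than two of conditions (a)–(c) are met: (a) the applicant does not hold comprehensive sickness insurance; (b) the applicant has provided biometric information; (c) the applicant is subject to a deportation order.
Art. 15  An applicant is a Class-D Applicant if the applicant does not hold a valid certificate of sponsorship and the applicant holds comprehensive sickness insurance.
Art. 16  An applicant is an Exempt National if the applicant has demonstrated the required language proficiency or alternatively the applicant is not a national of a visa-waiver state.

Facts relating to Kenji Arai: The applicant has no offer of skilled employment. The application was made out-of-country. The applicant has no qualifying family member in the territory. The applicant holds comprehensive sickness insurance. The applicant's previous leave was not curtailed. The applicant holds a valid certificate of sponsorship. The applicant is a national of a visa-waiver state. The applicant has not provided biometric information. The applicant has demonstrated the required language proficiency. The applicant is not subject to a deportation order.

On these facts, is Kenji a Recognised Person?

No

Under article 3: the applicant has a qualifying family member in the territory? no; and the applicant holds a valid certificate of sponsorship? yes. So the applicant is not a Designated Person.
Under article 9: the application was made in-country? no; the applicant has not provided biometric information? yes; the applicant has demonstrated the required language proficiency? yes — 2 of 3 hold (need ≥2) → satisfied.
Under article 4: Designated Person (article 3)? no; Regulated Visitor (article 9)? yes; the applicant is not a national of a visa-waiver state? no — 1 of 3 hold (need ≥2) → not satisfied.
Under article 7: the applicant is subject to a deportation order? no; and the applicant's previous leave was curtailed? no. So the applicant is not a Designated Migrant.
Under article 10: Designated Migrant (article 7)? no; or the applicant has not provided biometric information? yes. So the applicant is a Tier II Person.
Under article 13: not a Reportable Resident (article 4)? yes; and not a Tier II Person (article 10)? no. So the applicant is not a Recognised Person.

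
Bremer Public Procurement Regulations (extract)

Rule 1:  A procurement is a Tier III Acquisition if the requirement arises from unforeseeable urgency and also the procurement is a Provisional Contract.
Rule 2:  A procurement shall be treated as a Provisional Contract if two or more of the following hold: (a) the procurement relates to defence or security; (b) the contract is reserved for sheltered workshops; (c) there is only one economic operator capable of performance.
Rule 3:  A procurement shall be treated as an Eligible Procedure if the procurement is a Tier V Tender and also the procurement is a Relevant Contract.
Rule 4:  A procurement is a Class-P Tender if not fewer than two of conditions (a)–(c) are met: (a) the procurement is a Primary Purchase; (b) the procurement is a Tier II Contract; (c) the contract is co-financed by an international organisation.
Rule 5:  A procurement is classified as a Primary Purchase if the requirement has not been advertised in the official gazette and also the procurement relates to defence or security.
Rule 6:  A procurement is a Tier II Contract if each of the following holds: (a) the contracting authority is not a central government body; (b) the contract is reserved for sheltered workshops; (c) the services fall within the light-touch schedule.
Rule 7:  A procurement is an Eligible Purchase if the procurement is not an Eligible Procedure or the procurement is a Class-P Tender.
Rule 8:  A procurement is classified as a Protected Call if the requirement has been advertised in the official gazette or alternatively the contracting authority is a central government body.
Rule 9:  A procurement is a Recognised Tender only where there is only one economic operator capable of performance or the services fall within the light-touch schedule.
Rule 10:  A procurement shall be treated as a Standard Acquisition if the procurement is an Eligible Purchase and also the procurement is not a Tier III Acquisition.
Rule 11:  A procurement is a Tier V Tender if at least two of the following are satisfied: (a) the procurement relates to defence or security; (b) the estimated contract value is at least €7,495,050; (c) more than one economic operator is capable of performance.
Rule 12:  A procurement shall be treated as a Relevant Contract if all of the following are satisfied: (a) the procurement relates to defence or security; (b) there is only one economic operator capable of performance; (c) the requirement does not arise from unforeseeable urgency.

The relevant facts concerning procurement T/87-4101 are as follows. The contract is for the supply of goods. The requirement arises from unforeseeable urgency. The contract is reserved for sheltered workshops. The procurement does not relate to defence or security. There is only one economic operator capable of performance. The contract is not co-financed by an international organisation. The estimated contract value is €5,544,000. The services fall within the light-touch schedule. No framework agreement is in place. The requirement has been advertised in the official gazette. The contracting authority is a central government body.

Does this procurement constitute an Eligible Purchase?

Yes

rule 11 — Tier V Tender: the procurement relates to defence or security? no; estimated contract value: €5,544,000 ≥ €7,495,050? no; more than one economic operator is capable of performance? no — 0 of 3 hold (need ≥2) → not satisfied.
rule 12 — Relevant Contract: [the procurement relates to defence or security? no] AND [there is only one economic operator capable of performance? yes] AND [the requirement does not arise from unforeseeable urgency? no] → not satisfied.
rule 3 — Eligible Procedure: [Tier V Tender (rule 11)? no] AND [Relevant Contract (rule 12)? no] → not satisfied.
rule 5 — Primary Purchase: [the requirement has not been advertised in the official gazette? no] AND [the procurement relates to defence or security? no] → not satisfied.
rule 6 — Tier II Contract: [the contracting authority is not a central government body? no] AND [the contract is reserved for sheltered workshops? yes] AND [the services fall within the light-touch schedule? yes] → not satisfied.
rule 4 — Class-P Tender: Primary Purchase (rule 5)? no; Tier II Contract (rule 6)? no; the contract is co-financed by an international organisation? no — 0 of 3 hold (need ≥2) → not satisfied.
rule 7 — Eligible Purchase: [not an Eligible Procedure (rule 3)? yes] OR [Class-P Tender (rule 4)? no] → satisfied.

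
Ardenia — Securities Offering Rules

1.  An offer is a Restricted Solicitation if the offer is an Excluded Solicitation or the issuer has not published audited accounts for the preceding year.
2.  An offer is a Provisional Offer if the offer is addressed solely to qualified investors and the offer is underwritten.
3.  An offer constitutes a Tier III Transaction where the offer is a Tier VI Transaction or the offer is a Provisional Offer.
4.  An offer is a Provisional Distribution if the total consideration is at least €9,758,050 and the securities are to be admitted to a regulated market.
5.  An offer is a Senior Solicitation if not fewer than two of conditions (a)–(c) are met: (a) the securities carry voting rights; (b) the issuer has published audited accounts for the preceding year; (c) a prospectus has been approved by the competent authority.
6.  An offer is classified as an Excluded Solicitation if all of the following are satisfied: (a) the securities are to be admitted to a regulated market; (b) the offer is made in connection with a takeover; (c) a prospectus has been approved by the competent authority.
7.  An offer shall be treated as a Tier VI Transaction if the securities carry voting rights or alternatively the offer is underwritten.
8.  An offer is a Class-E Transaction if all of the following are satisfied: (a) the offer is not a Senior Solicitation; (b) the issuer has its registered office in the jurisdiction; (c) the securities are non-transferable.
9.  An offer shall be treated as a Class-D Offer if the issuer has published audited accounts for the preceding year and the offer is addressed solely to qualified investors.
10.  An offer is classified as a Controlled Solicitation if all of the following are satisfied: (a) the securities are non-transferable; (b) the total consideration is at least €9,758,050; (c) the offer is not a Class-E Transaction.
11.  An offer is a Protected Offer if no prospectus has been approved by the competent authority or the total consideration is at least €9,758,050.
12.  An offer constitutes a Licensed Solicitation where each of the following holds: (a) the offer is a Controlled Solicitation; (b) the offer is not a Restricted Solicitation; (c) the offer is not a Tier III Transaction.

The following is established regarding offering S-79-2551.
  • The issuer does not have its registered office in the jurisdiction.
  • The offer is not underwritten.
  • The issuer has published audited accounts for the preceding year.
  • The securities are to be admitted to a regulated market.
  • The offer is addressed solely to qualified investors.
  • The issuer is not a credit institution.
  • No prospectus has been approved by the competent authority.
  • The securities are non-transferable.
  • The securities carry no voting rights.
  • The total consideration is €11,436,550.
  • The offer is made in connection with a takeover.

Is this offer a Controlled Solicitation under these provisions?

Under paragraph 5: the securities carry voting rights? no; the issuer has published audited accounts for the preceding year? yes; a prospectus has been approved by the competent authority? no — 1 of 3 hold (need ≥2) → not satisfied.
Under paragraph 8: not a Senior Solicitation (paragraph 5)? yes; and the issuer has its registered office in the jurisdiction? no; and the securities are non-transferable? yes. So the offer is not a Class-E Transaction.
Under paragraph 10: the securities are non-transferable? yes; and total consideration: €11,436,550 ≥ €9,758,050? yes; and not a Class-E Transaction (paragraph 8)? yes. So the offer is a Controlled Solicitation.

Yes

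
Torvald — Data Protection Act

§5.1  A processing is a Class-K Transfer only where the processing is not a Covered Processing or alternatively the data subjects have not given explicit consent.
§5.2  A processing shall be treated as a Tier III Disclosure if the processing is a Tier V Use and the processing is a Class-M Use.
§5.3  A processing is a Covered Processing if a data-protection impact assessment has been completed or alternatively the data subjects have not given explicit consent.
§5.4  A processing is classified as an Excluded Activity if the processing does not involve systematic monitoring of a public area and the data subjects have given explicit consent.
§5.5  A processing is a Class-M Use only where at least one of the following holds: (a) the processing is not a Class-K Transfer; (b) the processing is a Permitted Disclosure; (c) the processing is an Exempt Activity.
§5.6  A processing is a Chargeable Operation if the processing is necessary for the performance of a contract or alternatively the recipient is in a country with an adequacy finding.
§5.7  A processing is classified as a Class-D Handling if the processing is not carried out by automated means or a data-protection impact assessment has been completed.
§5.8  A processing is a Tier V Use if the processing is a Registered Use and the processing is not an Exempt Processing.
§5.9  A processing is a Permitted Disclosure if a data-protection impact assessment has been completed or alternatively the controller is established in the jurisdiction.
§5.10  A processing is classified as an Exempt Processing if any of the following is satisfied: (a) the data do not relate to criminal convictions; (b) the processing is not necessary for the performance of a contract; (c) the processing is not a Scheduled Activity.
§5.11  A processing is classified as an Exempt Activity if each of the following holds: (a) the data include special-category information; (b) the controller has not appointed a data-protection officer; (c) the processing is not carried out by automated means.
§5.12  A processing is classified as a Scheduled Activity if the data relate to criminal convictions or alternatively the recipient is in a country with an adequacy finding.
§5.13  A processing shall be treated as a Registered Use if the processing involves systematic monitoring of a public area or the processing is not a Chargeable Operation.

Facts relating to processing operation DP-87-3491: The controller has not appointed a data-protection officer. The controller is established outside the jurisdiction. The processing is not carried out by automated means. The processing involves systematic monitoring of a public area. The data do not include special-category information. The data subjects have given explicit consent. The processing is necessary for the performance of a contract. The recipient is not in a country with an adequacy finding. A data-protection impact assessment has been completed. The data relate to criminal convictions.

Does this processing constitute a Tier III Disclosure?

Yes

Under §5.6: the processing is necessary for the performance of a contract? yes; or the recipient is in a country with an adequacy finding? no. So the processing is a Chargeable Operation.
Under §5.13: the processing involves systematic monitoring of a public area? yes; or not a Chargeable Operation (§5.6)? no. So the processing is a Registered Use.
Under §5.12: the data relate to criminal convictions? yes; or the recipient is in a country with an adequacy finding? no. So the processing is a Scheduled Activity.
Under §5.10: the data do not relate to criminal convictions? no; or the processing is not necessary for the performance of a contract? no; or not a Scheduled Activity (§5.12)? no. So the processing is not an Exempt Processing.
Under §5.8: Registered Use (§5.13)? yes; and not an Exempt Processing (§5.10)? yes. So the processing is a Tier V Use.
Under §5.3: a data-protection impact assessment has been completed? yes; or the data subjects have not given explicit consent? no. So the processing is a Covered Processing.
Under §5.1: not a Covered Processing (§5.3)? no; or the data subjects have not given explicit consent? no. So the processing is not a Class-K Transfer.
Under §5.9: a data-protection impact assessment has been completed? yes; or the controller is established in the jurisdiction? no. So the processing is a Permitted Disclosure.
Under §5.11: the data include special-category information? no; and the controller has not appointed a data-protection officer? yes; and the processing is not carried out by automated means? yes. So the processing is not an Exempt Activity.
Under §5.5: not a Class-K Transfer (§5.1)? yes; or Permitted Disclosure (§5.9)? yes; or Exempt Activity (§5.11)? no. So the processing is a Class-M Use.
Under §5.2: Tier V Use (§5.8)? yes; and Class-M Use (§5.5)? yes. So the processing is a Tier III Disclosure.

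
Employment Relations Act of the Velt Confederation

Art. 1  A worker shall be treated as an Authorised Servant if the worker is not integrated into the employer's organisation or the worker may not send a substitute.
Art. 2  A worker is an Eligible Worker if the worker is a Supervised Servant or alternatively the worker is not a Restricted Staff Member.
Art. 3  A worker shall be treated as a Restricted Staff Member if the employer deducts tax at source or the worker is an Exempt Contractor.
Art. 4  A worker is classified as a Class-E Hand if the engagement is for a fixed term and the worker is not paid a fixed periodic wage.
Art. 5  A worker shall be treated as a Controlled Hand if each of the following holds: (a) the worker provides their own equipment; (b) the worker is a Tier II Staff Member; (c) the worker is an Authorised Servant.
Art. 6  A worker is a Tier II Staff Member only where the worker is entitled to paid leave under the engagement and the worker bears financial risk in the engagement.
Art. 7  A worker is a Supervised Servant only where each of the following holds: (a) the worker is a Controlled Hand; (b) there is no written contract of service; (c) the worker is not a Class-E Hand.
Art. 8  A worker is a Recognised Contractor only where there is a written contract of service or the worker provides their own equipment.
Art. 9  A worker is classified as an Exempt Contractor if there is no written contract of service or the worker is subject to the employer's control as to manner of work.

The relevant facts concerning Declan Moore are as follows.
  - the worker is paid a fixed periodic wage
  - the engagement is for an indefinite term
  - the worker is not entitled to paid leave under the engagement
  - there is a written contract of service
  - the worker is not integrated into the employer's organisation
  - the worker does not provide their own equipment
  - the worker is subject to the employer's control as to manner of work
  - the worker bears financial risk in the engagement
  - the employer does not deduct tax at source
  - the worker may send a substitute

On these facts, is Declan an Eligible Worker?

No

article 6 — Tier II Staff Member: [the worker is entitled to paid leave under the engagement? no] AND [the worker bears financial risk in the engagement? yes] → not satisfied.
article 1 — Authorised Servant: [the worker is not integrated into the employer's organisation? yes] OR [the worker may not send a substitute? no] → satisfied.
article 5 — Controlled Hand: [the worker provides their own equipment? no] AND [Tier II Staff Member (article 6)? no] AND [Authorised Servant (article 1)? yes] → not satisfied.
article 4 — Class-E Hand: [the engagement is for a fixed term? no] AND [the worker is not paid a fixed periodic wage? no] → not satisfied.
article 7 — Supervised Servant: [Controlled Hand (article 5)? no] AND [there is no written contract of service? no] AND [not a Class-E Hand (article 4)? yes] → not satisfied.
article 9 — Exempt Contractor: [there is no written contract of service? no] OR [the worker is subject to the employer's control as to manner of work? yes] → satisfied.
article 3 — Restricted Staff Member: [the employer deducts tax at source? no] OR [Exempt Contractor (article 9)? yes] → satisfied.
article 2 — Eligible Worker: [Supervised Servant (article 7)? no] OR [not a Restricted Staff Member (article 3)? no] → not satisfied.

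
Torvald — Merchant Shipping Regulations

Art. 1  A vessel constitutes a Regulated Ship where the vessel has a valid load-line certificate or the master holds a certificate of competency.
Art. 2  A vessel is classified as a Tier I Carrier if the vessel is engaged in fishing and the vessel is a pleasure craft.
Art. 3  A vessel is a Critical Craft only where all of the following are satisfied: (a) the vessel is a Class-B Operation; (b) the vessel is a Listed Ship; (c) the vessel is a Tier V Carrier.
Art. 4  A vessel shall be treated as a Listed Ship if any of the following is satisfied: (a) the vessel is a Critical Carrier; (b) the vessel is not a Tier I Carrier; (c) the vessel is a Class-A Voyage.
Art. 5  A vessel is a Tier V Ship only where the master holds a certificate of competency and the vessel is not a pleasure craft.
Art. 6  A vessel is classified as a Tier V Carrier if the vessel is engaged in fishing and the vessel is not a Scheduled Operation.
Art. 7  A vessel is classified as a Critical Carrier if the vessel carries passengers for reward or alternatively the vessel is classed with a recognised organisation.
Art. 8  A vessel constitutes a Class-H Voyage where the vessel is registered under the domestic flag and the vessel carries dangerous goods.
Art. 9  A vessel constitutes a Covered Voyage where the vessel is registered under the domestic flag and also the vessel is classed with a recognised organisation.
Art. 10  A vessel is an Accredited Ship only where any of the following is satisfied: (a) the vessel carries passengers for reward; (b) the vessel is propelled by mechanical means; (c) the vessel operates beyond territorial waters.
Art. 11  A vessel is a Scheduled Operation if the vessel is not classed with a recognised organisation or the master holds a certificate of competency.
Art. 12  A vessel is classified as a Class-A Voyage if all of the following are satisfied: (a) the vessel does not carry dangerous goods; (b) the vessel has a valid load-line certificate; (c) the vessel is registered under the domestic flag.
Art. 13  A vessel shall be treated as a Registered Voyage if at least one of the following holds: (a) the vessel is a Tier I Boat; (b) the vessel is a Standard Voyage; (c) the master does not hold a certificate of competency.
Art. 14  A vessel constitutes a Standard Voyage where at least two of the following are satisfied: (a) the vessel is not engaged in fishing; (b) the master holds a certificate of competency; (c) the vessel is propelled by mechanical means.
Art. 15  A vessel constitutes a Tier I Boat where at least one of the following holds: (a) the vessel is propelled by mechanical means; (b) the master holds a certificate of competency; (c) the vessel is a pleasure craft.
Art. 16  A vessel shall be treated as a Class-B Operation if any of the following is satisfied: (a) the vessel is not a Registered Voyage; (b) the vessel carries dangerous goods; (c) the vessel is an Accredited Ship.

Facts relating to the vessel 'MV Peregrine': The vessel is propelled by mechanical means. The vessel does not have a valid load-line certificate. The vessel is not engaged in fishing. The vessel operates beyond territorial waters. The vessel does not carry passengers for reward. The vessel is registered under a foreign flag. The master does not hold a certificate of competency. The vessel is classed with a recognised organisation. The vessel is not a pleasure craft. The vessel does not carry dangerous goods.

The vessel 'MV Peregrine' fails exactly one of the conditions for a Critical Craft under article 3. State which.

article 15 — Tier I Boat: [the vessel is propelled by mechanical means? yes] OR [the master holds a certificate of competency? no] OR [the vessel is a pleasure craft? no] → satisfied.
article 14 — Standard Voyage: the vessel is not engaged in fishing? yes; the master holds a certificate of competency? no; the vessel is propelled by mechanical means? yes — 2 of 3 hold (need ≥2) → satisfied.
article 13 — Registered Voyage: [Tier I Boat (article 15)? yes] OR [Standard Voyage (article 14)? yes] OR [the master does not hold a certificate of competency? yes] → satisfied.
article 10 — Accredited Ship: [the vessel carries passengers for reward? no] OR [the vessel is propelled by mechanical means? yes] OR [the vessel operates beyond territorial waters? yes] → satisfied.
article 16 — Class-B Operation: [not a Registered Voyage (article 13)? no] OR [the vessel carries dangerous goods? no] OR [Accredited Ship (article 10)? yes] → satisfied.
article 7 — Critical Carrier: [the vessel carries passengers for reward? no] OR [the vessel is classed with a recognised organisation? yes] → satisfied.
article 2 — Tier I Carrier: [the vessel is engaged in fishing? no] AND [the vessel is a pleasure craft? no] → not satisfied.
article 12 — Class-A Voyage: [the vessel does not carry dangerous goods? yes] AND [the vessel has a valid load-line certificate? no] AND [the vessel is registered under the domestic flag? no] → not satisfied.
article 4 — Listed Ship: [Critical Carrier (article 7)? yes] OR [not a Tier I Carrier (article 2)? yes] OR [Class-A Voyage (article 12)? no] → satisfied.
article 11 — Scheduled Operation: [the vessel is not classed with a recognised organisation? no] OR [the master holds a certificate of competency? no] → not satisfied.
article 6 — Tier V Carrier: [the vessel is engaged in fishing? no] AND [not a Scheduled Operation (article 11)? yes] → not satisfied.
article 3 — Critical Craft: [Class-B Operation (article 16)? yes] AND [Listed Ship (article 4)? yes] AND [Tier V Carrier (article 6)? no] → not satisfied.

Tier V Carrier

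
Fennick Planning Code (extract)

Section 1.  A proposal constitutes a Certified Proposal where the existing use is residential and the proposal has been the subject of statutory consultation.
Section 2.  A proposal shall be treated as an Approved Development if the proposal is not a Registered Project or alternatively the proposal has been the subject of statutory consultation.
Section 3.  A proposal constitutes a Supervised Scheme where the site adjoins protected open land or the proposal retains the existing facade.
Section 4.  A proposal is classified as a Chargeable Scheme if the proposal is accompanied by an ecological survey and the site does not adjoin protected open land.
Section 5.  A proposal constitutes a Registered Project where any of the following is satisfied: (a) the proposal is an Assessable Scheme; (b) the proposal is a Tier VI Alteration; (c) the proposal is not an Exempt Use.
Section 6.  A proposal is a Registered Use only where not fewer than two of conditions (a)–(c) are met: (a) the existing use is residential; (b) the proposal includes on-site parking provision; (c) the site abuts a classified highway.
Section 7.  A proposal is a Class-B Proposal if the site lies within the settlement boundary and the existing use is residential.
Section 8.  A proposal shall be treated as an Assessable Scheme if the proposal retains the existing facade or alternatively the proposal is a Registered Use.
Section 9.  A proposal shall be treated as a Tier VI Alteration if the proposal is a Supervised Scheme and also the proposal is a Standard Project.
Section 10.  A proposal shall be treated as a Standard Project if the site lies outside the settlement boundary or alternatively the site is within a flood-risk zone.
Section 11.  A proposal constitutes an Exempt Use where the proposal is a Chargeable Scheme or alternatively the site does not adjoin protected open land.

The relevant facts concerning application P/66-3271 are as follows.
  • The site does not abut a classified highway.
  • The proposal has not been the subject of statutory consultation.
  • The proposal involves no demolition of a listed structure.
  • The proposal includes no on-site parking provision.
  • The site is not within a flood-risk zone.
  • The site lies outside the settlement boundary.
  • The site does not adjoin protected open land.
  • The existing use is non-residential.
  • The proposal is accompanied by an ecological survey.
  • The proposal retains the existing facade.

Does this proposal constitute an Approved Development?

No

section 6 — Registered Use: the existing use is residential? no; the proposal includes on-site parking provision? no; the site abuts a classified highway? no — 0 of 3 hold (need ≥2) → not satisfied.
section 8 — Assessable Scheme: [the proposal retains the existing facade? yes] OR [Registered Use (section 6)? no] → satisfied.
section 3 — Supervised Scheme: [the site adjoins protected open land? no] OR [the proposal retains the existing facade? yes] → satisfied.
section 10 — Standard Project: [the site lies outside the settlement boundary? yes] OR [the site is within a flood-risk zone? no] → satisfied.
section 9 — Tier VI Alteration: [Supervised Scheme (section 3)? yes] AND [Standard Project (section 10)? yes] → satisfied.
section 4 — Chargeable Scheme: [the proposal is accompanied by an ecological survey? yes] AND [the site does not adjoin protected open land? yes] → satisfied.
section 11 — Exempt Use: [Chargeable Scheme (section 4)? yes] OR [the site does not adjoin protected open land? yes] → satisfied.
section 5 — Registered Project: [Assessable Scheme (section 8)? yes] OR [Tier VI Alteration (section 9)? yes] OR [not an Exempt Use (section 11)? no] → satisfied.
section 2 — Approved Development: [not a Registered Project (section 5)? no] OR [the proposal has been the subject of statutory consultation? no] → not satisfied.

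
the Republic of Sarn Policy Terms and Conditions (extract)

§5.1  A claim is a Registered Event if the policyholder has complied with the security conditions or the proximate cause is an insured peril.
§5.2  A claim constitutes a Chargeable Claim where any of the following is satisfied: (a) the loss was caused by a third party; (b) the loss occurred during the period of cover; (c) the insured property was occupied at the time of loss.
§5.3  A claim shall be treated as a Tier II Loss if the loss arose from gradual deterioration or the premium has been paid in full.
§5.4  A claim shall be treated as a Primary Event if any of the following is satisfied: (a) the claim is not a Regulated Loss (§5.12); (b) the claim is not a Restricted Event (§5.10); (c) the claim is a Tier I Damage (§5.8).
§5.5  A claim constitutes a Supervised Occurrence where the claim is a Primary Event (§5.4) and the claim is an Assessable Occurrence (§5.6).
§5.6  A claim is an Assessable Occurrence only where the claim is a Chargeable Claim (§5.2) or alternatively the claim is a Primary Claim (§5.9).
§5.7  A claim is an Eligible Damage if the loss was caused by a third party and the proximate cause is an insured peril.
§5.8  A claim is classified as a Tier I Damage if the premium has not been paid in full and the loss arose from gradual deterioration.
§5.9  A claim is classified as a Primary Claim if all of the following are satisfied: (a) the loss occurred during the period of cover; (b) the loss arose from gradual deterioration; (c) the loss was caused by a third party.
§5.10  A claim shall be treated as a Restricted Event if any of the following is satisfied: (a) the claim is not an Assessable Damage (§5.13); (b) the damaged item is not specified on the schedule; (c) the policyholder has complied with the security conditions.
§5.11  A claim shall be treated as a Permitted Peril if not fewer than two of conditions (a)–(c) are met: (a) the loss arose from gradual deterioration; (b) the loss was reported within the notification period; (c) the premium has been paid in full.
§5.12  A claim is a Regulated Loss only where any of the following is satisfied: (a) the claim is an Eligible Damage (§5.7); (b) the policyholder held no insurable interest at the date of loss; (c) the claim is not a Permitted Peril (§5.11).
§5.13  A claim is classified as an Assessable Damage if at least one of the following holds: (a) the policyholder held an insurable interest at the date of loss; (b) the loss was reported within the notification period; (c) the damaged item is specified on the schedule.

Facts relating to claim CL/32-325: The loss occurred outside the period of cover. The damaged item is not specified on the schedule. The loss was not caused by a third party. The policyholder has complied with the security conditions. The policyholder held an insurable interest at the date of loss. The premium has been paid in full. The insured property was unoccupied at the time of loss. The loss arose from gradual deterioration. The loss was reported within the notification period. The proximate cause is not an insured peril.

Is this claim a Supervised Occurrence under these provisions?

§5.7 — Eligible Damage: [the loss was caused by a third party? no] AND [the proximate cause is an insured peril? no] → not satisfied.
§5.11 — Permitted Peril: the loss arose from gradual deterioration? yes; the loss was reported within the notification period? yes; the premium has been paid in full? yes — 3 of 3 hold (need ≥2) → satisfied.
§5.12 — Regulated Loss: [Eligible Damage (§5.7)? no] OR [the policyholder held no insurable interest at the date of loss? no] OR [not a Permitted Peril (§5.11)? no] → not satisfied.
§5.13 — Assessable Damage: [the policyholder held an insurable interest at the date of loss? yes] OR [the loss was reported within the notification period? yes] OR [the damaged item is specified on the schedule? no] → satisfied.
§5.10 — Restricted Event: [not an Assessable Damage (§5.13)? no] OR [the damaged item is not specified on the schedule? yes] OR [the policyholder has complied with the security conditions? yes] → satisfied.
§5.8 — Tier I Damage: [the premium has not been paid in full? no] AND [the loss arose from gradual deterioration? yes] → not satisfied.
§5.4 — Primary Event: [not a Regulated Loss (§5.12)? yes] OR [not a Restricted Event (§5.10)? no] OR [Tier I Damage (§5.8)? no] → satisfied.
§5.2 — Chargeable Claim: [the loss was caused by a third party? no] OR [the loss occurred during the period of cover? no] OR [the insured property was occupied at the time of loss? no] → not satisfied.
§5.9 — Primary Claim: [the loss occurred during the period of cover? no] AND [the loss arose from gradual deterioration? yes] AND [the loss was caused by a third party? no] → not satisfied.
§5.6 — Assessable Occurrence: [Chargeable Claim (§5.2)? no] OR [Primary Claim (§5.9)? no] → not satisfied.
§5.5 — Supervised Occurrence: [Primary Event (§5.4)? yes] AND [Assessable Occurrence (§5.6)? no] → not satisfied.

No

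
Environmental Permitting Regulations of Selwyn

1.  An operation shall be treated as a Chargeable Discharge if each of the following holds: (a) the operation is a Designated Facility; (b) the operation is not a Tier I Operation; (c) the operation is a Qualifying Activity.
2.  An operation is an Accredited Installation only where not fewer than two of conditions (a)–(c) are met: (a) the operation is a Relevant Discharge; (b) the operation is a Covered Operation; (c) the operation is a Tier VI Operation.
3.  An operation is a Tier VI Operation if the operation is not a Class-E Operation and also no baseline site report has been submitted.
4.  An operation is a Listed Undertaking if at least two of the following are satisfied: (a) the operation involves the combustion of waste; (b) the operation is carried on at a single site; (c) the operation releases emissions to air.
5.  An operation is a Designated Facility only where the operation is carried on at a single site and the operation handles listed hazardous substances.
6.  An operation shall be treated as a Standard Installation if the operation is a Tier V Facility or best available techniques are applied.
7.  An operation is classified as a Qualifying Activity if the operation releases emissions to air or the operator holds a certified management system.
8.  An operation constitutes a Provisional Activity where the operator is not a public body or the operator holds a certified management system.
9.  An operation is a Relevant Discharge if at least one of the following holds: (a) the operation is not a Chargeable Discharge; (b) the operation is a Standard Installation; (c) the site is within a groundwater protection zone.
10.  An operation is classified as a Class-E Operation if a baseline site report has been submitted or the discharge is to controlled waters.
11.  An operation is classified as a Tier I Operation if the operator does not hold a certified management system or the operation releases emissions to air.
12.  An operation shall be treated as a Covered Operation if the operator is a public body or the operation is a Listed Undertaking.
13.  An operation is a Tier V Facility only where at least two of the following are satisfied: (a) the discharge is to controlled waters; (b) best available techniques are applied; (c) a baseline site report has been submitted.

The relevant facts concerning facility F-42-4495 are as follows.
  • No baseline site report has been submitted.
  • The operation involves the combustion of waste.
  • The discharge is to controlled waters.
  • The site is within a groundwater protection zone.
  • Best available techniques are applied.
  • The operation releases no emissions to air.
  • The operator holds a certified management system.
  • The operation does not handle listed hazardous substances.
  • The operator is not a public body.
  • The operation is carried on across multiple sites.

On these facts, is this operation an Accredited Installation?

paragraph 5 — Designated Facility: [the operation is carried on at a single site? no] AND [the operation handles listed hazardous substances? no] → not satisfied.
paragraph 11 — Tier I Operation: [the operator does not hold a certified management system? no] OR [the operation releases emissions to air? no] → not satisfied.
paragraph 7 — Qualifying Activity: [the operation releases emissions to air? no] OR [the operator holds a certified management system? yes] → satisfied.
paragraph 1 — Chargeable Discharge: [Designated Facility (paragraph 5)? no] AND [not a Tier I Operation (paragraph 11)? yes] AND [Qualifying Activity (paragraph 7)? yes] → not satisfied.
paragraph 13 — Tier V Facility: the discharge is to controlled waters? yes; best available techniques are applied? yes; a baseline site report has been submitted? no — 2 of 3 hold (need ≥2) → satisfied.
paragraph 6 — Standard Installation: [Tier V Facility (paragraph 13)? yes] OR [best available techniques are applied? yes] → satisfied.
paragraph 9 — Relevant Discharge: [not a Chargeable Discharge (paragraph 1)? yes] OR [Standard Installation (paragraph 6)? yes] OR [the site is within a groundwater protection zone? yes] → satisfied.
paragraph 4 — Listed Undertaking: the operation involves the combustion of waste? yes; the operation is carried on at a single site? no; the operation releases emissions to air? no — 1 of 3 hold (need ≥2) → not satisfied.
paragraph 12 — Covered Operation: [the operator is a public body? no] OR [Listed Undertaking (paragraph 4)? no] → not satisfied.
paragraph 10 — Class-E Operation: [a baseline site report has been submitted? no] OR [the discharge is to controlled waters? yes] → satisfied.
paragraph 3 — Tier VI Operation: [not a Class-E Operation (paragraph 10)? no] AND [no baseline site report has been submitted? yes] → not satisfied.
paragraph 2 — Accredited Installation: Relevant Discharge (paragraph 9)? yes; Covered Operation (paragraph 12)? no; Tier VI Operation (paragraph 3)? no — 1 of 3 hold (need ≥2) → not satisfied.

No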